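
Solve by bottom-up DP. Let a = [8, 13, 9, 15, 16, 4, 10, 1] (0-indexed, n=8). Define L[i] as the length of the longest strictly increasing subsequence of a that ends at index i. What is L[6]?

3

   i    0    1    2    3    4    5    6    7
a[i]    8   13    9   15   16    4   10    1
L[i]    1    2    2    3    4    1    3    1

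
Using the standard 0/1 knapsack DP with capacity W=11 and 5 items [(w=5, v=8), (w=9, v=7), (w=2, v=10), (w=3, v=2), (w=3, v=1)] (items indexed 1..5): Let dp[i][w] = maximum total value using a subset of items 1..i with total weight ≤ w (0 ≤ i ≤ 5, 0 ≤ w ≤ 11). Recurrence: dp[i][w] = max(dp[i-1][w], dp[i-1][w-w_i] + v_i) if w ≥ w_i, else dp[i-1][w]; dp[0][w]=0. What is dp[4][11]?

20

i\w   0   1   2   3   4   5   6   7   8   9  10  11
  0   0   0   0   0   0   0   0   0   0   0   0   0
  1   0   0   0   0   0   8   8   8   8   8   8   8
  2   0   0   0   0   0   8   8   8   8   8   8   8
  3   0   0  10  10  10  10  10  18  18  18  18  18
  4   0   0  10  10  10  12  12  18  18  18  20  20
  5   0   0  10  10  10  12  12  18  18  18  20  20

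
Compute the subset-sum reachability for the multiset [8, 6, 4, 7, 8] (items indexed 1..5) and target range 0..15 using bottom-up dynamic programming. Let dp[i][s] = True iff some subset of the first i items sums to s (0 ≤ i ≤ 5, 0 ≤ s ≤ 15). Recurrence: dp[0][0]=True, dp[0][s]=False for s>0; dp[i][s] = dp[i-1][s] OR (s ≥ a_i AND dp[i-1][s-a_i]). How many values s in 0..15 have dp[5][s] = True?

11

i\s   0   1   2   3   4   5   6   7   8   9  10  11  12  13  14  15
  0   T   F   F   F   F   F   F   F   F   F   F   F   F   F   F   F
  1   T   F   F   F   F   F   F   F   T   F   F   F   F   F   F   F
  2   T   F   F   F   F   F   T   F   T   F   F   F   F   F   T   F
  3   T   F   F   F   T   F   T   F   T   F   T   F   T   F   T   F
  4   T   F   F   F   T   F   T   T   T   F   T   T   T   T   T   T
  5   T   F   F   F   T   F   T   T   T   F   T   T   T   T   T   T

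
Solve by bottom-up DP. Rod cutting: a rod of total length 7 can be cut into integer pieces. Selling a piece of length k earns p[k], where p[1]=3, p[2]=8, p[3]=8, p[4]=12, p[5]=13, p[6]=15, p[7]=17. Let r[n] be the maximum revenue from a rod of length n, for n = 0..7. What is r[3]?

   n    0    1    2    3    4    5    6    7
r[n]    0    3    8   11   16   19   24   27

11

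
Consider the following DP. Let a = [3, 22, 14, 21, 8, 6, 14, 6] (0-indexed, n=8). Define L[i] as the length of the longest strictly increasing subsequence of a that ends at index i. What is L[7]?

2

   i    0    1    2    3    4    5    6    7
a[i]    3   22   14   21    8    6   14    6
L[i]    1    2    2    3    2    2    3    2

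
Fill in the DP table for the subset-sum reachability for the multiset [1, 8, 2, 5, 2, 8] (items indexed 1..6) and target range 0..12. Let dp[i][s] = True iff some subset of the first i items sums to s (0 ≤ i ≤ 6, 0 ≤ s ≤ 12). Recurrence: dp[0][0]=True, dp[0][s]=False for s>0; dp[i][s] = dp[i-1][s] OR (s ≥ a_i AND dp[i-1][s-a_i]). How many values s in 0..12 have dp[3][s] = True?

i\s   0   1   2   3   4   5   6   7   8   9  10  11  12
  0   T   F   F   F   F   F   F   F   F   F   F   F   F
  1   T   T   F   F   F   F   F   F   F   F   F   F   F
  2   T   T   F   F   F   F   F   F   T   T   F   F   F
  3   T   T   T   T   F   F   F   F   T   T   T   T   F
  4   T   T   T   T   F   T   T   T   T   T   T   T   F
  5   T   T   T   T   T   T   T   T   T   T   T   T   T
  6   T   T   T   T   T   T   T   T   T   T   T   T   T

8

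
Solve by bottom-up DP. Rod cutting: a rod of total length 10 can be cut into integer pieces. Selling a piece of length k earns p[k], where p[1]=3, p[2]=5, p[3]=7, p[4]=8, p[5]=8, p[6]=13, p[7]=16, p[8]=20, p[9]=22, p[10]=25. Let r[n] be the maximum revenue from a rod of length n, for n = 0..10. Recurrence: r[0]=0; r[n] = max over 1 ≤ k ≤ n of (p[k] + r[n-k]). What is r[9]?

   n    0    1    2    3    4    5    6    7    8    9   10
r[n]    0    3    6    9   12   15   18   21   24   27   30

27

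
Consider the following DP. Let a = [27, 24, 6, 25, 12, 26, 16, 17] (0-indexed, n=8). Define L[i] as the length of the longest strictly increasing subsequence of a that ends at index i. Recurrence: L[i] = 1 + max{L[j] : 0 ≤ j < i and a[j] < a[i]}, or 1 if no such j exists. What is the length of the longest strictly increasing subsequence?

4

   i    0    1    2    3    4    5    6    7
a[i]   27   24    6   25   12   26   16   17
L[i]    1    1    1    2    2    3    3    4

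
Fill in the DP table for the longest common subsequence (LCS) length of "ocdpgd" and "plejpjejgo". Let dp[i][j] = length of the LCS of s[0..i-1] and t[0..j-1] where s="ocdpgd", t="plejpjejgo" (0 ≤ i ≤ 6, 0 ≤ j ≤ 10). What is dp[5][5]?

1

   ''  p  l  e  j  p  j  e  j  g  o
''  0  0  0  0  0  0  0  0  0  0  0
 o  0  0  0  0  0  0  0  0  0  0  1
 c  0  0  0  0  0  0  0  0  0  0  1
 d  0  0  0  0  0  0  0  0  0  0  1
 p  0  1  1  1  1  1  1  1  1  1  1
 g  0  1  1  1  1  1  1  1  1  2  2
 d  0  1  1  1  1  1  1  1  1  2  2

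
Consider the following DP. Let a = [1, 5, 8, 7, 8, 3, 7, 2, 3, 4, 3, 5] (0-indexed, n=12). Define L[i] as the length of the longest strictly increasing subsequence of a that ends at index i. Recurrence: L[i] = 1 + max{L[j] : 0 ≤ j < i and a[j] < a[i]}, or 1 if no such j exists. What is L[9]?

   i    0    1    2    3    4    5    6    7    8    9   10   11
a[i]    1    5    8    7    8    3    7    2    3    4    3    5
L[i]    1    2    3    3    4    2    3    2    3    4    3    5

4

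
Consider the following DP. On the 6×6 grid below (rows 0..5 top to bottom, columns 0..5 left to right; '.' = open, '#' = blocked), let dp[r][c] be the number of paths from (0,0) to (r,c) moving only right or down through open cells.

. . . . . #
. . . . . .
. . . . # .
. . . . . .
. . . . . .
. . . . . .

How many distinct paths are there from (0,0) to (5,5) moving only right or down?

r\c   0   1   2   3   4   5
  0   1   1   1   1   1   0
  1   1   2   3   4   5   5
  2   1   3   6  10   0   5
  3   1   4  10  20  20  25
  4   1   5  15  35  55  80
  5   1   6  21  56 111 191

191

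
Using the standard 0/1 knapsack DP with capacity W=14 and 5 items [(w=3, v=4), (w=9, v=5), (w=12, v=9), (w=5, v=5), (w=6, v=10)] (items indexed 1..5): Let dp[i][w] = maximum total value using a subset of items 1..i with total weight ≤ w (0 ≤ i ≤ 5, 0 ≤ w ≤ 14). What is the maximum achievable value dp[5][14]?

i\w   0   1   2   3   4   5   6   7   8   9  10  11  12  13  14
  0   0   0   0   0   0   0   0   0   0   0   0   0   0   0   0
  1   0   0   0   4   4   4   4   4   4   4   4   4   4   4   4
  2   0   0   0   4   4   4   4   4   4   5   5   5   9   9   9
  3   0   0   0   4   4   4   4   4   4   5   5   5   9   9   9
  4   0   0   0   4   4   5   5   5   9   9   9   9   9   9  10
  5   0   0   0   4   4   5  10  10  10  14  14  15  15  15  19

19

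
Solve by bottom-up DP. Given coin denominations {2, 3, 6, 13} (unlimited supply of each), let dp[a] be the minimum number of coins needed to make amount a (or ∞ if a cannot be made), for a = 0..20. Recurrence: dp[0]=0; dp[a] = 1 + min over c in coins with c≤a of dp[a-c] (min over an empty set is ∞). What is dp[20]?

 a  0  1  2  3  4  5  6  7  8  9 10 11 12 13 14 15 16 17 18 19 20
dp  0  -  1  1  2  2  1  3  2  2  3  3  2  1  3  2  2  3  3  2  4
(- denotes ∞ / unreachable)

4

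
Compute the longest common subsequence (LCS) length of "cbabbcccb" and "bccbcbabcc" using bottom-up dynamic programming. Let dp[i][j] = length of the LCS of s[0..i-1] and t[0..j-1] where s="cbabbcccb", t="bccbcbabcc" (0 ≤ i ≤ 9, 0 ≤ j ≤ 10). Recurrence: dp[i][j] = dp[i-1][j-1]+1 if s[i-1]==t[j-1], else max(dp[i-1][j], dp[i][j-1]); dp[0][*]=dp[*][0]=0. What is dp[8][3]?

   ''  b  c  c  b  c  b  a  b  c  c
''  0  0  0  0  0  0  0  0  0  0  0
 c  0  0  1  1  1  1  1  1  1  1  1
 b  0  1  1  1  2  2  2  2  2  2  2
 a  0  1  1  1  2  2  2  3  3  3  3
 b  0  1  1  1  2  2  3  3  4  4  4
 b  0  1  1  1  2  2  3  3  4  4  4
 c  0  1  2  2  2  3  3  3  4  5  5
 c  0  1  2  3  3  3  3  3  4  5  6
 c  0  1  2  3  3  4  4  4  4  5  6
 b  0  1  2  3  4  4  5  5  5  5  6

3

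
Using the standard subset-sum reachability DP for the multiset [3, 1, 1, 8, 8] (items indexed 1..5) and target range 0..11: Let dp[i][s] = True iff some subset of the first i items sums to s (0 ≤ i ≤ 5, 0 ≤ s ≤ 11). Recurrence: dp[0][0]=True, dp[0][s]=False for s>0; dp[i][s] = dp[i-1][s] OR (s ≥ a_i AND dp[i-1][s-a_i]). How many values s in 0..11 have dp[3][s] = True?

i\s   0   1   2   3   4   5   6   7   8   9  10  11
  0   T   F   F   F   F   F   F   F   F   F   F   F
  1   T   F   F   T   F   F   F   F   F   F   F   F
  2   T   T   F   T   T   F   F   F   F   F   F   F
  3   T   T   T   T   T   T   F   F   F   F   F   F
  4   T   T   T   T   T   T   F   F   T   T   T   T
  5   T   T   T   T   T   T   F   F   T   T   T   T

6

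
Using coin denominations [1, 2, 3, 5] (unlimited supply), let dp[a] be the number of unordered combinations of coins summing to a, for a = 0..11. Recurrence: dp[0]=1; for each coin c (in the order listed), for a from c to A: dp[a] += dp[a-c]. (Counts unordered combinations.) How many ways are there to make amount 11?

24

after  coin     0     1     2     3     4     5     6     7     8     9    10    11
          1     1     1     1     1     1     1     1     1     1     1     1     1
          2     1     1     2     2     3     3     4     4     5     5     6     6
          3     1     1     2     3     4     5     7     8    10    12    14    16
          5     1     1     2     3     4     6     8    10    13    16    20    24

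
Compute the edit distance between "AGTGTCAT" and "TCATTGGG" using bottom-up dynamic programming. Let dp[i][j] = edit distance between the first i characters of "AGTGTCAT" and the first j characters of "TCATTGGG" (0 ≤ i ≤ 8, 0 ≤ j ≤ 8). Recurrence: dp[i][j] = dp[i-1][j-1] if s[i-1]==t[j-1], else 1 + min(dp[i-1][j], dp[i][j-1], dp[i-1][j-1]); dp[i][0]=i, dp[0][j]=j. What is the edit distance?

7

   ''  T  C  A  T  T  G  G  G
''  0  1  2  3  4  5  6  7  8
 A  1  1  2  2  3  4  5  6  7
 G  2  2  2  3  3  4  4  5  6
 T  3  2  3  3  3  3  4  5  6
 G  4  3  3  4  4  4  3  4  5
 T  5  4  4  4  4  4  4  4  5
 C  6  5  4  5  5  5  5  5  5
 A  7  6  5  4  5  6  6  6  6
 T  8  7  6  5  4  5  6  7  7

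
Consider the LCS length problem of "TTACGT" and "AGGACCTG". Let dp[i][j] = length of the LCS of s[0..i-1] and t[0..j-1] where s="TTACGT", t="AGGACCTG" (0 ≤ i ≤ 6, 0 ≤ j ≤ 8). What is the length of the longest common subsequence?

3

   ''  A  G  G  A  C  C  T  G
''  0  0  0  0  0  0  0  0  0
 T  0  0  0  0  0  0  0  1  1
 T  0  0  0  0  0  0  0  1  1
 A  0  1  1  1  1  1  1  1  1
 C  0  1  1  1  1  2  2  2  2
 G  0  1  2  2  2  2  2  2  3
 T  0  1  2  2  2  2  2  3  3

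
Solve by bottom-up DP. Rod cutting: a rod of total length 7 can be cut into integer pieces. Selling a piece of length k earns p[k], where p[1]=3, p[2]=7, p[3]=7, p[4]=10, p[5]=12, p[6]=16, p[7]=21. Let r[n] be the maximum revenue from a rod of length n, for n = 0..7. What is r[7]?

24

   n    0    1    2    3    4    5    6    7
r[n]    0    3    7   10   14   17   21   24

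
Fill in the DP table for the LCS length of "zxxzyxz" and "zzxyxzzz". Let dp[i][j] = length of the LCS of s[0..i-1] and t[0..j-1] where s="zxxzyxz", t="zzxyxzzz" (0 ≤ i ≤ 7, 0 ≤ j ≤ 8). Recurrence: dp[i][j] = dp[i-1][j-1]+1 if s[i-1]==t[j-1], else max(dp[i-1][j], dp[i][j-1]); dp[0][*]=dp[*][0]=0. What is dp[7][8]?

   ''  z  z  x  y  x  z  z  z
''  0  0  0  0  0  0  0  0  0
 z  0  1  1  1  1  1  1  1  1
 x  0  1  1  2  2  2  2  2  2
 x  0  1  1  2  2  3  3  3  3
 z  0  1  2  2  2  3  4  4  4
 y  0  1  2  2  3  3  4  4  4
 x  0  1  2  3  3  4  4  4  4
 z  0  1  2  3  3  4  5  5  5

5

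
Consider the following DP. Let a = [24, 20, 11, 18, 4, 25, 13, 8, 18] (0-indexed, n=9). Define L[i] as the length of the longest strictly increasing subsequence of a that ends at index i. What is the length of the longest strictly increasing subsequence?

   i    0    1    2    3    4    5    6    7    8
a[i]   24   20   11   18    4   25   13    8   18
L[i]    1    1    1    2    1    3    2    2    3

3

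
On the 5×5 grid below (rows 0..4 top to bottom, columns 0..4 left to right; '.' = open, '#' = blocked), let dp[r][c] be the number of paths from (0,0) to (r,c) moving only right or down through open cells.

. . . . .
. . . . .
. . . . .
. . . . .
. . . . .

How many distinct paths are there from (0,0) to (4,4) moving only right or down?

r\c   0   1   2   3   4
  0   1   1   1   1   1
  1   1   2   3   4   5
  2   1   3   6  10  15
  3   1   4  10  20  35
  4   1   5  15  35  70

70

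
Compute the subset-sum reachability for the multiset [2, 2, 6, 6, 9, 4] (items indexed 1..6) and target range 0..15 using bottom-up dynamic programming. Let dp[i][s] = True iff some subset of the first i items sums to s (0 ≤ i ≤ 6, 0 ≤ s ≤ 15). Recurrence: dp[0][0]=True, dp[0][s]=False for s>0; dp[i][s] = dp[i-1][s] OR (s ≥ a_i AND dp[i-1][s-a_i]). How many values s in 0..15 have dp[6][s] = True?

i\s   0   1   2   3   4   5   6   7   8   9  10  11  12  13  14  15
  0   T   F   F   F   F   F   F   F   F   F   F   F   F   F   F   F
  1   T   F   T   F   F   F   F   F   F   F   F   F   F   F   F   F
  2   T   F   T   F   T   F   F   F   F   F   F   F   F   F   F   F
  3   T   F   T   F   T   F   T   F   T   F   T   F   F   F   F   F
  4   T   F   T   F   T   F   T   F   T   F   T   F   T   F   T   F
  5   T   F   T   F   T   F   T   F   T   T   T   T   T   T   T   T
  6   T   F   T   F   T   F   T   F   T   T   T   T   T   T   T   T

12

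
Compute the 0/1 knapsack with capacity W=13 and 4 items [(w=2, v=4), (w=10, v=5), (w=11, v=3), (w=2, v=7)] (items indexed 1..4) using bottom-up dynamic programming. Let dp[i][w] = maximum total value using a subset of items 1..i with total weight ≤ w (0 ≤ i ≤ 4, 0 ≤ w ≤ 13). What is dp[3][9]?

4

i\w   0   1   2   3   4   5   6   7   8   9  10  11  12  13
  0   0   0   0   0   0   0   0   0   0   0   0   0   0   0
  1   0   0   4   4   4   4   4   4   4   4   4   4   4   4
  2   0   0   4   4   4   4   4   4   4   4   5   5   9   9
  3   0   0   4   4   4   4   4   4   4   4   5   5   9   9
  4   0   0   7   7  11  11  11  11  11  11  11  11  12  12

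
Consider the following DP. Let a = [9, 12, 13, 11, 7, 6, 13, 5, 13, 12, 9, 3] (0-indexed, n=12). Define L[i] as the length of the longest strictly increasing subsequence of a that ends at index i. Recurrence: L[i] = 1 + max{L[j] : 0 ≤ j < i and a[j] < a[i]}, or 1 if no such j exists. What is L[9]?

3

   i    0    1    2    3    4    5    6    7    8    9   10   11
a[i]    9   12   13   11    7    6   13    5   13   12    9    3
L[i]    1    2    3    2    1    1    3    1    3    3    2    1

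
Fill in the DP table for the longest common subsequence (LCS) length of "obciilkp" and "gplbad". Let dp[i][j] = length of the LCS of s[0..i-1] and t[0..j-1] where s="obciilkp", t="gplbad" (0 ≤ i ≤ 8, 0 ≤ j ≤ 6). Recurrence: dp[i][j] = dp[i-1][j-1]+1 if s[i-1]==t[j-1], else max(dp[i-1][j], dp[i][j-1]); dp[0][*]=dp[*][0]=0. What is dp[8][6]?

   ''  g  p  l  b  a  d
''  0  0  0  0  0  0  0
 o  0  0  0  0  0  0  0
 b  0  0  0  0  1  1  1
 c  0  0  0  0  1  1  1
 i  0  0  0  0  1  1  1
 i  0  0  0  0  1  1  1
 l  0  0  0  1  1  1  1
 k  0  0  0  1  1  1  1
 p  0  0  1  1  1  1  1

1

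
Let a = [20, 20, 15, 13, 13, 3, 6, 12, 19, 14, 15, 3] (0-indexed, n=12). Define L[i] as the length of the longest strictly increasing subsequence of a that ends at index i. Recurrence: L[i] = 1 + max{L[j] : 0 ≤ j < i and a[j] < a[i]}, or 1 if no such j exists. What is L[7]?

3

   i    0    1    2    3    4    5    6    7    8    9   10   11
a[i]   20   20   15   13   13    3    6   12   19   14   15    3
L[i]    1    1    1    1    1    1    2    3    4    4    5    1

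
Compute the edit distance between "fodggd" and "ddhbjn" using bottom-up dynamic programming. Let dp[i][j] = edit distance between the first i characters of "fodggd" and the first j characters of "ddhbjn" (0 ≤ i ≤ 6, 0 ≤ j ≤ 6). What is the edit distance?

6

   ''  d  d  h  b  j  n
''  0  1  2  3  4  5  6
 f  1  1  2  3  4  5  6
 o  2  2  2  3  4  5  6
 d  3  2  2  3  4  5  6
 g  4  3  3  3  4  5  6
 g  5  4  4  4  4  5  6
 d  6  5  4  5  5  5  6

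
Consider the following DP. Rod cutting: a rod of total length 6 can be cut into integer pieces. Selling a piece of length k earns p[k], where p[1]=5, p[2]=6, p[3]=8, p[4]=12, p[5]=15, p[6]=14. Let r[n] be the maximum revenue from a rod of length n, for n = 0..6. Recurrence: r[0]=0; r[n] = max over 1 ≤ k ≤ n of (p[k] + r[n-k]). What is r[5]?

   n    0    1    2    3    4    5    6
r[n]    0    5   10   15   20   25   30

25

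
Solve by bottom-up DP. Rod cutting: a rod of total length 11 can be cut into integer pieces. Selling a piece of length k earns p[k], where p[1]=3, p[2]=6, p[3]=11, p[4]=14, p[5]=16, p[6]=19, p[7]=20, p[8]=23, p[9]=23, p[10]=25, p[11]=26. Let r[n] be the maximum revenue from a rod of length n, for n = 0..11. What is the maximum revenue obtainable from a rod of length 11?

39

   n    0    1    2    3    4    5    6    7    8    9   10   11
r[n]    0    3    6   11   14   17   22   25   28   33   36   39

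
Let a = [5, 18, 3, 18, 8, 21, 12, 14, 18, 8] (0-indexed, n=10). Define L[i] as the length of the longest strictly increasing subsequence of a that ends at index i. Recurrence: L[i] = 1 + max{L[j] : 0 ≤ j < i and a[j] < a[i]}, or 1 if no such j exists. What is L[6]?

   i    0    1    2    3    4    5    6    7    8    9
a[i]    5   18    3   18    8   21   12   14   18    8
L[i]    1    2    1    2    2    3    3    4    5    2

3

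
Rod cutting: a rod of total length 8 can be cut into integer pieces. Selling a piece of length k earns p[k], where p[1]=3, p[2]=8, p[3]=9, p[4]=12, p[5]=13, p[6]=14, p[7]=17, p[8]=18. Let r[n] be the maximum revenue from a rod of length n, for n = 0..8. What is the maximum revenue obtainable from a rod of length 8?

   n    0    1    2    3    4    5    6    7    8
r[n]    0    3    8   11   16   19   24   27   32

32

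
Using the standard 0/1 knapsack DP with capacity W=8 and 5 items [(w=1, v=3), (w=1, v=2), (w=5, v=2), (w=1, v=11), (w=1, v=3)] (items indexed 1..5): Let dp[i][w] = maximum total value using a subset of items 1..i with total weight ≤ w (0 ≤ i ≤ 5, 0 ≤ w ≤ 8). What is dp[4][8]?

i\w   0   1   2   3   4   5   6   7   8
  0   0   0   0   0   0   0   0   0   0
  1   0   3   3   3   3   3   3   3   3
  2   0   3   5   5   5   5   5   5   5
  3   0   3   5   5   5   5   5   7   7
  4   0  11  14  16  16  16  16  16  18
  5   0  11  14  17  19  19  19  19  19

18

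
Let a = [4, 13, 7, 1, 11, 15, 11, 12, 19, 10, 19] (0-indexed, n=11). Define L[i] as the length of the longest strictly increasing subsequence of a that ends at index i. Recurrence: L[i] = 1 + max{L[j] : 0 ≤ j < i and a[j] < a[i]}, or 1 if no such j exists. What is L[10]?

   i    0    1    2    3    4    5    6    7    8    9   10
a[i]    4   13    7    1   11   15   11   12   19   10   19
L[i]    1    2    2    1    3    4    3    4    5    3    5

5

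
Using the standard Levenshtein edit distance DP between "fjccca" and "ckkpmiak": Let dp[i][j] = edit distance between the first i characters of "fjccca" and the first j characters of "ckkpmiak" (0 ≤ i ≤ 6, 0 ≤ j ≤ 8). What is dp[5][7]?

7

   ''  c  k  k  p  m  i  a  k
''  0  1  2  3  4  5  6  7  8
 f  1  1  2  3  4  5  6  7  8
 j  2  2  2  3  4  5  6  7  8
 c  3  2  3  3  4  5  6  7  8
 c  4  3  3  4  4  5  6  7  8
 c  5  4  4  4  5  5  6  7  8
 a  6  5  5  5  5  6  6  6  7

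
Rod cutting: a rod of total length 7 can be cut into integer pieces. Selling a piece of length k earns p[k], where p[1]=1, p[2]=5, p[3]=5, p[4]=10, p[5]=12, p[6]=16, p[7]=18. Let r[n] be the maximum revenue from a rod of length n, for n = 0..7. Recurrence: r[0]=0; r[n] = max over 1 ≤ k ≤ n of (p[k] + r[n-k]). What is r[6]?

16

   n    0    1    2    3    4    5    6    7
r[n]    0    1    5    6   10   12   16   18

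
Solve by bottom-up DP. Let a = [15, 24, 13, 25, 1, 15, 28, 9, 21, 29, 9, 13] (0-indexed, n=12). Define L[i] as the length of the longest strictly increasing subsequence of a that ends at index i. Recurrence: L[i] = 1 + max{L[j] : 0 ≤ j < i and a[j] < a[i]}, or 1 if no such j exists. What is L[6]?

4

   i    0    1    2    3    4    5    6    7    8    9   10   11
a[i]   15   24   13   25    1   15   28    9   21   29    9   13
L[i]    1    2    1    3    1    2    4    2    3    5    2    3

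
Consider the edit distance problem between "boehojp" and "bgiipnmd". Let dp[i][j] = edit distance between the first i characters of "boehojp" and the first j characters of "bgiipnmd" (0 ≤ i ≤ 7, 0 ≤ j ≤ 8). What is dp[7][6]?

   ''  b  g  i  i  p  n  m  d
''  0  1  2  3  4  5  6  7  8
 b  1  0  1  2  3  4  5  6  7
 o  2  1  1  2  3  4  5  6  7
 e  3  2  2  2  3  4  5  6  7
 h  4  3  3  3  3  4  5  6  7
 o  5  4  4  4  4  4  5  6  7
 j  6  5  5  5  5  5  5  6  7
 p  7  6  6  6  6  5  6  6  7

6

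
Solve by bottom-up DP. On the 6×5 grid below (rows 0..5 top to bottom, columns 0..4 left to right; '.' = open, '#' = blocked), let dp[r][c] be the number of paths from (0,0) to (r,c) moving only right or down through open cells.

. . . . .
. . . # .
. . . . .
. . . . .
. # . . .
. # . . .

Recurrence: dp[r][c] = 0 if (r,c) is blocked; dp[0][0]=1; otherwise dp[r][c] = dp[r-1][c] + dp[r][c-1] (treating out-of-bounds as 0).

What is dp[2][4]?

r\c   0   1   2   3   4
  0   1   1   1   1   1
  1   1   2   3   0   1
  2   1   3   6   6   7
  3   1   4  10  16  23
  4   1   0  10  26  49
  5   1   0  10  36  85

7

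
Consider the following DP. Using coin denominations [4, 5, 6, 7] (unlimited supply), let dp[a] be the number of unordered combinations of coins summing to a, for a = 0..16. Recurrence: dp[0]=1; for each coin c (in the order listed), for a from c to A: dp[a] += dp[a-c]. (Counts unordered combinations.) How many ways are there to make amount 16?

4

after  coin     0     1     2     3     4     5     6     7     8     9    10    11    12    13    14    15    16
          4     1     0     0     0     1     0     0     0     1     0     0     0     1     0     0     0     1
          5     1     0     0     0     1     1     0     0     1     1     1     0     1     1     1     1     1
          6     1     0     0     0     1     1     1     0     1     1     2     1     2     1     2     2     3
          7     1     0     0     0     1     1     1     1     1     1     2     2     3     2     3     3     4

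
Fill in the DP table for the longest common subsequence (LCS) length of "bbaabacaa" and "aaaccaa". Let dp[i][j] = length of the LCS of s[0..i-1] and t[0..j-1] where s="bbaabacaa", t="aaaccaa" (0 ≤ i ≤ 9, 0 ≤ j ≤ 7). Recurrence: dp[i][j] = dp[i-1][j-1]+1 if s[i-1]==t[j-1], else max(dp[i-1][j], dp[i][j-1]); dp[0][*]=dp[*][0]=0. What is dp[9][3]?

   ''  a  a  a  c  c  a  a
''  0  0  0  0  0  0  0  0
 b  0  0  0  0  0  0  0  0
 b  0  0  0  0  0  0  0  0
 a  0  1  1  1  1  1  1  1
 a  0  1  2  2  2  2  2  2
 b  0  1  2  2  2  2  2  2
 a  0  1  2  3  3  3  3  3
 c  0  1  2  3  4  4  4  4
 a  0  1  2  3  4  4  5  5
 a  0  1  2  3  4  4  5  6

3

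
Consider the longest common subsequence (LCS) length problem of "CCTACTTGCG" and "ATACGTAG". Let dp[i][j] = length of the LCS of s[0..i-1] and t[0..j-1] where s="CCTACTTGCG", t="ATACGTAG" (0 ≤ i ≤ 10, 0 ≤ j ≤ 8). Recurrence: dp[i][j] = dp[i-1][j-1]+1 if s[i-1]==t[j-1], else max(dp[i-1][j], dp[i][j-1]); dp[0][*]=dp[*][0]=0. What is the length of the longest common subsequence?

5

   ''  A  T  A  C  G  T  A  G
''  0  0  0  0  0  0  0  0  0
 C  0  0  0  0  1  1  1  1  1
 C  0  0  0  0  1  1  1  1  1
 T  0  0  1  1  1  1  2  2  2
 A  0  1  1  2  2  2  2  3  3
 C  0  1  1  2  3  3  3  3  3
 T  0  1  2  2  3  3  4  4  4
 T  0  1  2  2  3  3  4  4  4
 G  0  1  2  2  3  4  4  4  5
 C  0  1  2  2  3  4  4  4  5
 G  0  1  2  2  3  4  4  4  5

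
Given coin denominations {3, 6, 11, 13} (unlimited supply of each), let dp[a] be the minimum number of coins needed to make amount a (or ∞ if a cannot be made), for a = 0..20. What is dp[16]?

2

 a  0  1  2  3  4  5  6  7  8  9 10 11 12 13 14 15 16 17 18 19 20
dp  0  -  -  1  -  -  1  -  -  2  -  1  2  1  2  3  2  2  3  2  3
(- denotes ∞ / unreachable)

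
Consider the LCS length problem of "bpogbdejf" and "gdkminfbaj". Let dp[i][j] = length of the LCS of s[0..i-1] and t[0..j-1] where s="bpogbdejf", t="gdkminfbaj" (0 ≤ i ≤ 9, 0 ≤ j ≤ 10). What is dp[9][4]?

   ''  g  d  k  m  i  n  f  b  a  j
''  0  0  0  0  0  0  0  0  0  0  0
 b  0  0  0  0  0  0  0  0  1  1  1
 p  0  0  0  0  0  0  0  0  1  1  1
 o  0  0  0  0  0  0  0  0  1  1  1
 g  0  1  1  1  1  1  1  1  1  1  1
 b  0  1  1  1  1  1  1  1  2  2  2
 d  0  1  2  2  2  2  2  2  2  2  2
 e  0  1  2  2  2  2  2  2  2  2  2
 j  0  1  2  2  2  2  2  2  2  2  3
 f  0  1  2  2  2  2  2  3  3  3  3

2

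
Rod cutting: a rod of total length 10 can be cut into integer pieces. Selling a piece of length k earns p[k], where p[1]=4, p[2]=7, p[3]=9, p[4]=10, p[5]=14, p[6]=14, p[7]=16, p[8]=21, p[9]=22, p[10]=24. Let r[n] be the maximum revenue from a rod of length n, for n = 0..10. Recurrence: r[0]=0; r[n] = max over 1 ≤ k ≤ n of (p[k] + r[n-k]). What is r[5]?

20

   n    0    1    2    3    4    5    6    7    8    9   10
r[n]    0    4    8   12   16   20   24   28   32   36   40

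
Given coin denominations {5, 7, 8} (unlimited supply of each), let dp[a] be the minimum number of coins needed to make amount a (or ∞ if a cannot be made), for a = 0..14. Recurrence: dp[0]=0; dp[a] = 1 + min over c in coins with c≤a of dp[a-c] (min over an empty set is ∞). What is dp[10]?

2

 a  0  1  2  3  4  5  6  7  8  9 10 11 12 13 14
dp  0  -  -  -  -  1  -  1  1  -  2  -  2  2  2
(- denotes ∞ / unreachable)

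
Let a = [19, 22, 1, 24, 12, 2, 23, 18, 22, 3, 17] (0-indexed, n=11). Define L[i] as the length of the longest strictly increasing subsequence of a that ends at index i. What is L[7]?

3

   i    0    1    2    3    4    5    6    7    8    9   10
a[i]   19   22    1   24   12    2   23   18   22    3   17
L[i]    1    2    1    3    2    2    3    3    4    3    4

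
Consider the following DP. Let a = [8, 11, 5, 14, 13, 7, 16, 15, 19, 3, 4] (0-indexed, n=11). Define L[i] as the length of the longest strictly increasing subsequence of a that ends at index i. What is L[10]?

   i    0    1    2    3    4    5    6    7    8    9   10
a[i]    8   11    5   14   13    7   16   15   19    3    4
L[i]    1    2    1    3    3    2    4    4    5    1    2

2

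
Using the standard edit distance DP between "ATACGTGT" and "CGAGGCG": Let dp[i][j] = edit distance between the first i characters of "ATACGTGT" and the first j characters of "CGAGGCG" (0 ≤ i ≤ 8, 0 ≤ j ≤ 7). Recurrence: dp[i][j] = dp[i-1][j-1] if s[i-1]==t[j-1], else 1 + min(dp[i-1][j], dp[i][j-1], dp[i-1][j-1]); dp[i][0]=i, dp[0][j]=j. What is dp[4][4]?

3

   ''  C  G  A  G  G  C  G
''  0  1  2  3  4  5  6  7
 A  1  1  2  2  3  4  5  6
 T  2  2  2  3  3  4  5  6
 A  3  3  3  2  3  4  5  6
 C  4  3  4  3  3  4  4  5
 G  5  4  3  4  3  3  4  4
 T  6  5  4  4  4  4  4  5
 G  7  6  5  5  4  4  5  4
 T  8  7  6  6  5  5  5  5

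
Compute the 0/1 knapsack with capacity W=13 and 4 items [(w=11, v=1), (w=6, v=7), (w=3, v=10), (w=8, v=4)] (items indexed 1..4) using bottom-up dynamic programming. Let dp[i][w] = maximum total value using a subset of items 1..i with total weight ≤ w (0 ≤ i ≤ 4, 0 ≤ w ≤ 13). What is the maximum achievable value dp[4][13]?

i\w   0   1   2   3   4   5   6   7   8   9  10  11  12  13
  0   0   0   0   0   0   0   0   0   0   0   0   0   0   0
  1   0   0   0   0   0   0   0   0   0   0   0   1   1   1
  2   0   0   0   0   0   0   7   7   7   7   7   7   7   7
  3   0   0   0  10  10  10  10  10  10  17  17  17  17  17
  4   0   0   0  10  10  10  10  10  10  17  17  17  17  17

17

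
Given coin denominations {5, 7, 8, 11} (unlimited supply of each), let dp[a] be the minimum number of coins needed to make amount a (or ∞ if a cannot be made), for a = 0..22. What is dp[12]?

 a  0  1  2  3  4  5  6  7  8  9 10 11 12 13 14 15 16 17 18 19 20 21 22
dp  0  -  -  -  -  1  -  1  1  -  2  1  2  2  2  2  2  3  2  2  3  3  2
(- denotes ∞ / unreachable)

2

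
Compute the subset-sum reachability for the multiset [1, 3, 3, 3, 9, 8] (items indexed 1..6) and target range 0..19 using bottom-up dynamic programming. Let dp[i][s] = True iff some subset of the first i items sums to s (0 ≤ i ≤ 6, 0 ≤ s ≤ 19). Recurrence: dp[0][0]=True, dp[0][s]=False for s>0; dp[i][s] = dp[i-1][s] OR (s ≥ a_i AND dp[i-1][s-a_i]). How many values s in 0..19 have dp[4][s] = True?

8

i\s   0   1   2   3   4   5   6   7   8   9  10  11  12  13  14  15  16  17  18  19
  0   T   F   F   F   F   F   F   F   F   F   F   F   F   F   F   F   F   F   F   F
  1   T   T   F   F   F   F   F   F   F   F   F   F   F   F   F   F   F   F   F   F
  2   T   T   F   T   T   F   F   F   F   F   F   F   F   F   F   F   F   F   F   F
  3   T   T   F   T   T   F   T   T   F   F   F   F   F   F   F   F   F   F   F   F
  4   T   T   F   T   T   F   T   T   F   T   T   F   F   F   F   F   F   F   F   F
  5   T   T   F   T   T   F   T   T   F   T   T   F   T   T   F   T   T   F   T   T
  6   T   T   F   T   T   F   T   T   T   T   T   T   T   T   T   T   T   T   T   T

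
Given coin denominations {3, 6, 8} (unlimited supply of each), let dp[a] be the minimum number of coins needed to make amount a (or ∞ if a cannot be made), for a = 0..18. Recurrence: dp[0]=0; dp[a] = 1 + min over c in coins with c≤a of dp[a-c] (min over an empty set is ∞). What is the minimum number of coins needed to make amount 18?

3

 a  0  1  2  3  4  5  6  7  8  9 10 11 12 13 14 15 16 17 18
dp  0  -  -  1  -  -  1  -  1  2  -  2  2  -  2  3  2  3  3
(- denotes ∞ / unreachable)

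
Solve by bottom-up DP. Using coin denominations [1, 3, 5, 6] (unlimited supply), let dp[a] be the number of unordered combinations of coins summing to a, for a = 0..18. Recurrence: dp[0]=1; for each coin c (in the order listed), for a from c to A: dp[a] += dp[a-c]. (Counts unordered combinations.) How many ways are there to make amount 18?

after  coin     0     1     2     3     4     5     6     7     8     9    10    11    12    13    14    15    16    17    18
          1     1     1     1     1     1     1     1     1     1     1     1     1     1     1     1     1     1     1     1
          3     1     1     1     2     2     2     3     3     3     4     4     4     5     5     5     6     6     6     7
          5     1     1     1     2     2     3     4     4     5     6     7     8     9    10    11    13    14    15    17
          6     1     1     1     2     2     3     5     5     6     8     9    11    14    15    17    21    23    26    31

31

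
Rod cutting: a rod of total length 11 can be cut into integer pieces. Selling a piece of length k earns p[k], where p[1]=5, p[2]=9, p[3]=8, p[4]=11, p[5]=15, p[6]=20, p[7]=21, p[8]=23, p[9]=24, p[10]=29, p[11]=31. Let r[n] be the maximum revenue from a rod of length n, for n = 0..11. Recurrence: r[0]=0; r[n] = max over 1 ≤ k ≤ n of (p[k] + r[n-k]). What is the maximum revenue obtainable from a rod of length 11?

55

   n    0    1    2    3    4    5    6    7    8    9   10   11
r[n]    0    5   10   15   20   25   30   35   40   45   50   55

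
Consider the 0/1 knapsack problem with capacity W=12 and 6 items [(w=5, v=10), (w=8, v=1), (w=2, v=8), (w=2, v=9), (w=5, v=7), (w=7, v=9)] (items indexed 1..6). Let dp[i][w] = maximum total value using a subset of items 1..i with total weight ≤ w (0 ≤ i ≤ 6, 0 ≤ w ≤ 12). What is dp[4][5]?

17

i\w   0   1   2   3   4   5   6   7   8   9  10  11  12
  0   0   0   0   0   0   0   0   0   0   0   0   0   0
  1   0   0   0   0   0  10  10  10  10  10  10  10  10
  2   0   0   0   0   0  10  10  10  10  10  10  10  10
  3   0   0   8   8   8  10  10  18  18  18  18  18  18
  4   0   0   9   9  17  17  17  19  19  27  27  27  27
  5   0   0   9   9  17  17  17  19  19  27  27  27  27
  6   0   0   9   9  17  17  17  19  19  27  27  27  27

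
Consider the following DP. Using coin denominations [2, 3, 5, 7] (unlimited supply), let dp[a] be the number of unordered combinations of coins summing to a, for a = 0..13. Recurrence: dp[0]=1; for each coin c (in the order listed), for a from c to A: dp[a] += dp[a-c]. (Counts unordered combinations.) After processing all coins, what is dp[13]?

7

after  coin     0     1     2     3     4     5     6     7     8     9    10    11    12    13
          2     1     0     1     0     1     0     1     0     1     0     1     0     1     0
          3     1     0     1     1     1     1     2     1     2     2     2     2     3     2
          5     1     0     1     1     1     2     2     2     3     3     4     4     5     5
          7     1     0     1     1     1     2     2     3     3     4     5     5     7     7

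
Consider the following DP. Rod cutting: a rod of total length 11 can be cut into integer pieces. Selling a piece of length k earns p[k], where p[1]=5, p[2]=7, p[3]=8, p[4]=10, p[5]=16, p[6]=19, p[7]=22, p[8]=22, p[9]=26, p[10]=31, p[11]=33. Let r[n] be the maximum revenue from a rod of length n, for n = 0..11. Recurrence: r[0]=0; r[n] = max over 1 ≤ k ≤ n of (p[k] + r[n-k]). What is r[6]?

30

   n    0    1    2    3    4    5    6    7    8    9   10   11
r[n]    0    5   10   15   20   25   30   35   40   45   50   55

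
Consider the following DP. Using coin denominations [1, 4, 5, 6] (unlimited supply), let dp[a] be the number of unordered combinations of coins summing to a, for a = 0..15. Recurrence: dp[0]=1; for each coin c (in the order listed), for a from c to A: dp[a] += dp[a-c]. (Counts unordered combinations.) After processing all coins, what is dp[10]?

8

after  coin     0     1     2     3     4     5     6     7     8     9    10    11    12    13    14    15
          1     1     1     1     1     1     1     1     1     1     1     1     1     1     1     1     1
          4     1     1     1     1     2     2     2     2     3     3     3     3     4     4     4     4
          5     1     1     1     1     2     3     3     3     4     5     6     6     7     8     9    10
          6     1     1     1     1     2     3     4     4     5     6     8     9    11    12    14    16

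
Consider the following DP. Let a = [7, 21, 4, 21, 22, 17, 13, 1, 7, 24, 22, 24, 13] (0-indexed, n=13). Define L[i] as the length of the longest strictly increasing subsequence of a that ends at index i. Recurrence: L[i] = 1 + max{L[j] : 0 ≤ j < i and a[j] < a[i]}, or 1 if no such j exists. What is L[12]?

   i    0    1    2    3    4    5    6    7    8    9   10   11   12
a[i]    7   21    4   21   22   17   13    1    7   24   22   24   13
L[i]    1    2    1    2    3    2    2    1    2    4    3    4    3

3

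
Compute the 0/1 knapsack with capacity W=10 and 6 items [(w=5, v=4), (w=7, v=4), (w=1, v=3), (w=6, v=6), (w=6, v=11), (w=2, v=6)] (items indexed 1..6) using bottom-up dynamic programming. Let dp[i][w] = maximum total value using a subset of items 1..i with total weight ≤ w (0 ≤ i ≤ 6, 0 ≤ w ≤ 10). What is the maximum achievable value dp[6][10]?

i\w   0   1   2   3   4   5   6   7   8   9  10
  0   0   0   0   0   0   0   0   0   0   0   0
  1   0   0   0   0   0   4   4   4   4   4   4
  2   0   0   0   0   0   4   4   4   4   4   4
  3   0   3   3   3   3   4   7   7   7   7   7
  4   0   3   3   3   3   4   7   9   9   9   9
  5   0   3   3   3   3   4  11  14  14  14  14
  6   0   3   6   9   9   9  11  14  17  20  20

20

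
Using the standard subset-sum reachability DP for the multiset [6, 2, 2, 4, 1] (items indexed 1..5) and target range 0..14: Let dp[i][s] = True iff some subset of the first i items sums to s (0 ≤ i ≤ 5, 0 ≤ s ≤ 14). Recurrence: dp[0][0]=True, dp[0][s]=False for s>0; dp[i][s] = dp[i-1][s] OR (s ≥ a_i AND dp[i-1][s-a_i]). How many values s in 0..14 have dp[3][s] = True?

6

i\s   0   1   2   3   4   5   6   7   8   9  10  11  12  13  14
  0   T   F   F   F   F   F   F   F   F   F   F   F   F   F   F
  1   T   F   F   F   F   F   T   F   F   F   F   F   F   F   F
  2   T   F   T   F   F   F   T   F   T   F   F   F   F   F   F
  3   T   F   T   F   T   F   T   F   T   F   T   F   F   F   F
  4   T   F   T   F   T   F   T   F   T   F   T   F   T   F   T
  5   T   T   T   T   T   T   T   T   T   T   T   T   T   T   T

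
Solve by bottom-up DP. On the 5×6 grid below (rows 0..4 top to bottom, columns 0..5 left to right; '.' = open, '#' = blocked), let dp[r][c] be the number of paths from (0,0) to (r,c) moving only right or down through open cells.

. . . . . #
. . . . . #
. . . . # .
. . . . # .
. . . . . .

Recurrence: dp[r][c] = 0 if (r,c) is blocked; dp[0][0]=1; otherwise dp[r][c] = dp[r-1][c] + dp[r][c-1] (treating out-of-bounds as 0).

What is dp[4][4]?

r\c   0   1   2   3   4   5
  0   1   1   1   1   1   0
  1   1   2   3   4   5   0
  2   1   3   6  10   0   0
  3   1   4  10  20   0   0
  4   1   5  15  35  35  35

35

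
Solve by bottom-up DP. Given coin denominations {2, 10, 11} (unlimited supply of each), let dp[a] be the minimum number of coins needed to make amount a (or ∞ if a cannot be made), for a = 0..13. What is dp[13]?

 a  0  1  2  3  4  5  6  7  8  9 10 11 12 13
dp  0  -  1  -  2  -  3  -  4  -  1  1  2  2
(- denotes ∞ / unreachable)

2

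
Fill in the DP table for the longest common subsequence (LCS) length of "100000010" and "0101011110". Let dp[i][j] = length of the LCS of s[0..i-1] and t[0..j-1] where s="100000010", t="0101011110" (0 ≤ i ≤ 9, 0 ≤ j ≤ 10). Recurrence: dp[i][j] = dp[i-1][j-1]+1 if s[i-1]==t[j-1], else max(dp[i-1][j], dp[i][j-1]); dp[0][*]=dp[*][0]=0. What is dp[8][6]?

   ''  0  1  0  1  0  1  1  1  1  0
''  0  0  0  0  0  0  0  0  0  0  0
 1  0  0  1  1  1  1  1  1  1  1  1
 0  0  1  1  2  2  2  2  2  2  2  2
 0  0  1  1  2  2  3  3  3  3  3  3
 0  0  1  1  2  2  3  3  3  3  3  4
 0  0  1  1  2  2  3  3  3  3  3  4
 0  0  1  1  2  2  3  3  3  3  3  4
 0  0  1  1  2  2  3  3  3  3  3  4
 1  0  1  2  2  3  3  4  4  4  4  4
 0  0  1  2  3  3  4  4  4  4  4  5

4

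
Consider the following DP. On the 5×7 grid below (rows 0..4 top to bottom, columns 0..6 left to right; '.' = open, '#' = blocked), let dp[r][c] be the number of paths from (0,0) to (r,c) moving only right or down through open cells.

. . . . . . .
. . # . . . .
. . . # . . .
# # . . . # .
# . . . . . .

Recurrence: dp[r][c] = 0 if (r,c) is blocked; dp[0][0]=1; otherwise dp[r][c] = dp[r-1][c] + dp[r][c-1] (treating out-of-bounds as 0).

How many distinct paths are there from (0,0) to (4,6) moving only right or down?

r\c   0   1   2   3   4   5   6
  0   1   1   1   1   1   1   1
  1   1   2   0   1   2   3   4
  2   1   3   3   0   2   5   9
  3   0   0   3   3   5   0   9
  4   0   0   3   6  11  11  20

20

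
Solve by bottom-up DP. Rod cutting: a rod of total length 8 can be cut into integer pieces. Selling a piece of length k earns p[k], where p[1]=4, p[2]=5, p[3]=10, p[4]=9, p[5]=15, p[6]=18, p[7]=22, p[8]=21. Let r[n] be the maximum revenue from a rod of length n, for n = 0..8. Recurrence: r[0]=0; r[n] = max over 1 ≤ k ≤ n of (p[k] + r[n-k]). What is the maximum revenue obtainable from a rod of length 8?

32

   n    0    1    2    3    4    5    6    7    8
r[n]    0    4    8   12   16   20   24   28   32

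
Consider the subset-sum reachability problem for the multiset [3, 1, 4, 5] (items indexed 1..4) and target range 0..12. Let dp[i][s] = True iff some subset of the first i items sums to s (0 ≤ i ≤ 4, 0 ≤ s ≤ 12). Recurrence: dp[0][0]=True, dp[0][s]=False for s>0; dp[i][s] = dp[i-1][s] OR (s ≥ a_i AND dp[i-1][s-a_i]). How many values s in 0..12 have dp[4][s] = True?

11

i\s   0   1   2   3   4   5   6   7   8   9  10  11  12
  0   T   F   F   F   F   F   F   F   F   F   F   F   F
  1   T   F   F   T   F   F   F   F   F   F   F   F   F
  2   T   T   F   T   T   F   F   F   F   F   F   F   F
  3   T   T   F   T   T   T   F   T   T   F   F   F   F
  4   T   T   F   T   T   T   T   T   T   T   T   F   T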